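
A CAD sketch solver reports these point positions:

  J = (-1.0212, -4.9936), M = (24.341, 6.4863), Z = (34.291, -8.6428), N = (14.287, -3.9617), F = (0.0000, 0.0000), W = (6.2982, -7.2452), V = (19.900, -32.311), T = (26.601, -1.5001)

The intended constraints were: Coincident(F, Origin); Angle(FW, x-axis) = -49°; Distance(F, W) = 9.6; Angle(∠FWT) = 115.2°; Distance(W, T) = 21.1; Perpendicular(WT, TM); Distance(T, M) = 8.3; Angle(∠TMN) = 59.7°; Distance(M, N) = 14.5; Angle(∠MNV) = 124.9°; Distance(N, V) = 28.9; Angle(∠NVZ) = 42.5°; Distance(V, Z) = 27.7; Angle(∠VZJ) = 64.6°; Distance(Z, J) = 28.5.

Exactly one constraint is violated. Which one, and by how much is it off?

Distance(Z, J) = 28.5 — off by 7.00.

F = (0.00, 0.00) ✓; FW at -49.00° ✓; |FW| = 9.600 ✓; ∠FWT = 115.2° ✓; |WT| = 21.10 ✓; ∠(WT, TM) = 90.00° ✓; |TM| = 8.300 ✓; ∠TMN = 59.70° ✓; |MN| = 14.50 ✓; ∠MNV = 124.9° ✓; |NV| = 28.90 ✓; ∠NVZ = 42.50° ✓; |VZ| = 27.70 ✓; ∠VZJ = 64.60° ✓; |ZJ| = 35.50 ✗.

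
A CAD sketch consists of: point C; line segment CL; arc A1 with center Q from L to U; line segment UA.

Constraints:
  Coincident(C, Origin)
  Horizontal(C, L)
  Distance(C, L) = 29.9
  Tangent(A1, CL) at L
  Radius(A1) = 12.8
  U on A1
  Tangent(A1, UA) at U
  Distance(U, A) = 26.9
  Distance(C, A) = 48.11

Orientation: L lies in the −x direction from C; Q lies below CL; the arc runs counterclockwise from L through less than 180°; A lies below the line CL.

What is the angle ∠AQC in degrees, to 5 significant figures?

100.99°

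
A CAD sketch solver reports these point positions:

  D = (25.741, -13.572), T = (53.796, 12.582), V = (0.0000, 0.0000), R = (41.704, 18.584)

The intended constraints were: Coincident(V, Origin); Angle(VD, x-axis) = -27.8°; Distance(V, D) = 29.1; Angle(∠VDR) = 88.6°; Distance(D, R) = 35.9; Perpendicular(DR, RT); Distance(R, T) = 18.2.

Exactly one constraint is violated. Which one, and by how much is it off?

Distance(R, T) = 18.2 — off by 4.70.

V = (0.00, 0.00) ✓; VD at -27.80° ✓; |VD| = 29.10 ✓; ∠VDR = 88.60° ✓; |DR| = 35.90 ✓; ∠(DR, RT) = 90.00° ✓; |RT| = 13.50 ✗.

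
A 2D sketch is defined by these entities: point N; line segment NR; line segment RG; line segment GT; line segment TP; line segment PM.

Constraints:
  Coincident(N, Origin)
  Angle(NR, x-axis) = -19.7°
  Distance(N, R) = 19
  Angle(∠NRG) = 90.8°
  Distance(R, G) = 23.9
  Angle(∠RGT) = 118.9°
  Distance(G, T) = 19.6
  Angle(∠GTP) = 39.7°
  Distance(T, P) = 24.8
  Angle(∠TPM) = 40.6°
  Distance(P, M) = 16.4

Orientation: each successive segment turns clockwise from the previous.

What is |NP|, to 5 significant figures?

15.159

N is at the origin; NR runs at -19.7° with length 19.0, so R = (17.888, -6.4048). ∠NRG = 90.8° gives RG at -108.90° from the x-axis; with |RG| = 23.9, G = (10.146, -29.016). ∠RGT = 118.9° gives GT at -170.00° from the x-axis; with |GT| = 19.6, T = (-9.1559, -32.420). ∠GTP = 39.7° gives TP at 49.700° from the x-axis; with |TP| = 24.8, P = (6.8845, -13.506). Then |NP| = |P − N| = 15.159.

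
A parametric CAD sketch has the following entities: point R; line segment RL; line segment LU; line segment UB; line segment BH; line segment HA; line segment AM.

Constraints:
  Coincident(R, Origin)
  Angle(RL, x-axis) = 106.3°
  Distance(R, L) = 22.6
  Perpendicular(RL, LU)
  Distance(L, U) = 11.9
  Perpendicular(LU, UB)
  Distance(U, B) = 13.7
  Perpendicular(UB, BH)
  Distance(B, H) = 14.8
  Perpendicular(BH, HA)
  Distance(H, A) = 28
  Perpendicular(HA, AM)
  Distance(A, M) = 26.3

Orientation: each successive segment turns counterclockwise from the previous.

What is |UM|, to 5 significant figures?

18.350

The perpendicularity gives HA at right angles to BH, so HA runs at 106.30°; with |HA| = 28.0, A = (-7.5732, 36.231). HA ⟂ AM, so AM runs at -163.70°; with |AM| = 26.3, M = (-32.816, 28.849). Then |UM| = |M − U| = 18.350.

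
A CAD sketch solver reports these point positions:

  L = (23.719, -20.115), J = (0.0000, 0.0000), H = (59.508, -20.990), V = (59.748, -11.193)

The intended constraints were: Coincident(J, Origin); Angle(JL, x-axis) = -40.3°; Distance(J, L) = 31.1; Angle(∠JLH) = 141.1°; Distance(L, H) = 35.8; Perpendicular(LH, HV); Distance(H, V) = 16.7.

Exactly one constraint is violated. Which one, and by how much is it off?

Distance(H, V) = 16.7 — off by 6.90.

J = (0.00, 0.00) ✓; JL at -40.30° ✓; |JL| = 31.10 ✓; ∠JLH = 141.1° ✓; |LH| = 35.80 ✓; ∠(LH, HV) = 90.00° ✓; |HV| = 9.800 ✗.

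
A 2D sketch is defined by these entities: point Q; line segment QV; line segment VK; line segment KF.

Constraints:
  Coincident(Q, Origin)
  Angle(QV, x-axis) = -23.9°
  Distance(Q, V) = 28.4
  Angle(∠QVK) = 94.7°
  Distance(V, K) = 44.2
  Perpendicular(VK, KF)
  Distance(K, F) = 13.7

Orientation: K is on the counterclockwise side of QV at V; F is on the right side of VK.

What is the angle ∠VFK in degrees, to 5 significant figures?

72.779°

Q is at the origin; QV runs at -23.9° with length 28.4, so V = 28.4·(cos -23.9°, sin -23.9°) = (25.965, -11.506). ∠QVK = 94.7°, so VK runs at -23.9° + (180° − 94.7°) = 61.400° from the x-axis; with |VK| = 44.2, K = V + 44.2·(cos 61.400°, sin 61.400°) = (47.123, 27.301). The perpendicularity gives KF at right angles to VK; with |KF| = 13.7 on the right of VK, F = K + 13.7·(0.87798, -0.47869) = (59.151, 20.743). Then cos ∠VFK = FV·FK / (|FV||FK|), giving 72.779°.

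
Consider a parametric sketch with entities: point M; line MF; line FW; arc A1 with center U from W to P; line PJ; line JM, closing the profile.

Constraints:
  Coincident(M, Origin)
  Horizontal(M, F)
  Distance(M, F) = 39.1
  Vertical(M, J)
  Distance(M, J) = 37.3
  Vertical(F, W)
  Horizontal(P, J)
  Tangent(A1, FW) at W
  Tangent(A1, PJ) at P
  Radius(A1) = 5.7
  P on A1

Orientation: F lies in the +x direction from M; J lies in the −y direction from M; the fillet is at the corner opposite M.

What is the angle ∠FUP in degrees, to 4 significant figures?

169.8°

M is at the origin; M and F share the same y with |MF| = 39.1 and F on the +x side, so F = (39.10, 0.000). MJ is vertical with |MJ| = 37.3 and J on the −y side, so J = (0.000, -37.30). The virtual corner opposite M is at (39.10, -37.30). A1 meets FW tangentially, so UW is at right angles to FW and A1 meets PJ tangentially, so UP is at right angles to PJ, with radius 5.7, so the center U sits 5.7 in from both sides at U = (33.40, -31.60). That places the tangent points at W = (39.10, -31.60) on FW and P = (33.40, -37.30) on PJ. Then cos ∠FUP = UF·UP / (|UF||UP|), giving 169.8°.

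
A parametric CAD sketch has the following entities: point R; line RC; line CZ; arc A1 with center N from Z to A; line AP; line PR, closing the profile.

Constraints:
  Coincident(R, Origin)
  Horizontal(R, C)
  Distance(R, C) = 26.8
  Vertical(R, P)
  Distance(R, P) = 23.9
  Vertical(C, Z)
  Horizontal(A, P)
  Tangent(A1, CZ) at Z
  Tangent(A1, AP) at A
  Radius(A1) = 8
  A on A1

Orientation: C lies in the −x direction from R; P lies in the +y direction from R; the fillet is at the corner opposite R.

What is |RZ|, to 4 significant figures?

31.16

The virtual corner opposite R is at (-26.80, 23.90). A1 meets CZ tangentially, so NZ is at right angles to CZ and A1 meets AP tangentially, so NA is at right angles to AP, with radius 8.0, so the center N sits 8.0 in from both sides at N = (-18.80, 15.90). That places the tangent points at Z = (-26.80, 15.90) on CZ and A = (-18.80, 23.90) on AP. Then |RZ| = |Z − R| = 31.16.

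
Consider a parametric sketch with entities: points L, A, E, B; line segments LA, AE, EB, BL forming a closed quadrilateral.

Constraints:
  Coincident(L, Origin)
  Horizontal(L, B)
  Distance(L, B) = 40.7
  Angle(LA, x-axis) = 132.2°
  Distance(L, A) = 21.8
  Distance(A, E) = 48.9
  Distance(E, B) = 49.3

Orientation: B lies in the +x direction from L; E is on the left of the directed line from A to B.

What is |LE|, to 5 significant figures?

52.098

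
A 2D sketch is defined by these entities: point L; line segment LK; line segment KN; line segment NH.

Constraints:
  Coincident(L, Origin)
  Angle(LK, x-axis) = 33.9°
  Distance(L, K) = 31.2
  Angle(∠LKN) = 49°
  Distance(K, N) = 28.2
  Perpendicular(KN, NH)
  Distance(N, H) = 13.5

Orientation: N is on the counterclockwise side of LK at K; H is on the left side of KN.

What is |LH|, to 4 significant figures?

12.68

L is at the origin; LK runs at 33.9° with length 31.2, so K = 31.2·(cos 33.9°, sin 33.9°) = (25.90, 17.40). ∠LKN = 49.0°, so KN runs at 33.9° + (180° − 49.0°) = 164.9° from the x-axis; with |KN| = 28.2, N = K + 28.2·(cos 164.9°, sin 164.9°) = (-1.330, 24.75). KN is perpendicular to NH; with |NH| = 13.5 on the left of KN, H = N + 13.5·(-0.2605, -0.9655) = (-4.847, 11.71). Then |LH| = |H − L| = 12.68.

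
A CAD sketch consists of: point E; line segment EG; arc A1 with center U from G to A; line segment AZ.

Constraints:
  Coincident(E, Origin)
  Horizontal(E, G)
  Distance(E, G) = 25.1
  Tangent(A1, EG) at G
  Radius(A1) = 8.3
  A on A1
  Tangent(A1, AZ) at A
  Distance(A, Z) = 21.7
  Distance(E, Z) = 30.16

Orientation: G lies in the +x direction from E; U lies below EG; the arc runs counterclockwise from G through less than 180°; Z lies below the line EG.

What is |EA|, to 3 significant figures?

18.2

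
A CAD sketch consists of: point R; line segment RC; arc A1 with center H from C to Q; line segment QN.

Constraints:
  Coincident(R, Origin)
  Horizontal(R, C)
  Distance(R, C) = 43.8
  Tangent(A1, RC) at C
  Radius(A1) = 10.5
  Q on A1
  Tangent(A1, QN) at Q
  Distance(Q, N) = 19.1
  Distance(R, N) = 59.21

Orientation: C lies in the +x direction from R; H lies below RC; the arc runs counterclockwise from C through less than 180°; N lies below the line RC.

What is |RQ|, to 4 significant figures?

40.73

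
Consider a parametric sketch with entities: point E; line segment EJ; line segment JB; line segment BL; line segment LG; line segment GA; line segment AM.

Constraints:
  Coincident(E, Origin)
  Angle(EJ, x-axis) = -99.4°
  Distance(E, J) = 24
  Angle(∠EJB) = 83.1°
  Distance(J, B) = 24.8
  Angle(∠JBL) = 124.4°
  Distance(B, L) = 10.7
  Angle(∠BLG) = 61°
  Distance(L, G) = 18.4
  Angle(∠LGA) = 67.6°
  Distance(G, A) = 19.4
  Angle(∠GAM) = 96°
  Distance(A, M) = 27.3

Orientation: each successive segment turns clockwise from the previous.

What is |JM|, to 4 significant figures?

45.08

∠LGA = 67.6° gives GA at -123.3° from the x-axis; with |GA| = 19.4, A = (-23.63, -26.24). ∠GAM = 96.0° gives AM at 152.7° from the x-axis; with |AM| = 27.3, M = (-47.89, -13.72). Then |JM| = |M − J| = 45.08.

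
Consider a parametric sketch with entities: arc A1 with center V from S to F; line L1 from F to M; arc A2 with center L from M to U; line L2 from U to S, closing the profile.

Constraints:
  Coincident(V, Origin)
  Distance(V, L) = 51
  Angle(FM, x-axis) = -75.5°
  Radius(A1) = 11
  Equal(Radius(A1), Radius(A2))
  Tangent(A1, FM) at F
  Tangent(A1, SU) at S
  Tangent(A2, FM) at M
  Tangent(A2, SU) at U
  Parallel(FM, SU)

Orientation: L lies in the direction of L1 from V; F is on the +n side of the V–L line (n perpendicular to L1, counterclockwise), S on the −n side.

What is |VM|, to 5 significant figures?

52.173

The slot axis is L1's direction at -75.5°, so u = (cos -75.5°, sin -75.5°) = (0.25038, -0.96815) and n = (−sin -75.5°, cos -75.5°) = (0.96815, 0.25038). V is at the origin and L lies 51.0 along u from V, so L = 51.0·u = (12.769, -49.376). Tangency of A1 to both parallel lines with radius 11.0 puts F and S at V ± 11.0·n: F = (10.650, 2.7542), S = (-10.650, -2.7542). Equal radii place M and U the same way about L: M = L + 11.0·n = (23.419, -46.621), U = L − 11.0·n = (2.1198, -52.130). Then |VM| = |M − V| = 52.173.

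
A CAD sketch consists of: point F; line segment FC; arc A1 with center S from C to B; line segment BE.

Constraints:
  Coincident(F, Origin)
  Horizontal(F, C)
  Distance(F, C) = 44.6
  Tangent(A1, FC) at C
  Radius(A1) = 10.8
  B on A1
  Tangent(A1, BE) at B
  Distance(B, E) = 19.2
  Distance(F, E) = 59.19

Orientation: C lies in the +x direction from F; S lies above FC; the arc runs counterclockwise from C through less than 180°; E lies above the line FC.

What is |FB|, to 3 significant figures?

56.7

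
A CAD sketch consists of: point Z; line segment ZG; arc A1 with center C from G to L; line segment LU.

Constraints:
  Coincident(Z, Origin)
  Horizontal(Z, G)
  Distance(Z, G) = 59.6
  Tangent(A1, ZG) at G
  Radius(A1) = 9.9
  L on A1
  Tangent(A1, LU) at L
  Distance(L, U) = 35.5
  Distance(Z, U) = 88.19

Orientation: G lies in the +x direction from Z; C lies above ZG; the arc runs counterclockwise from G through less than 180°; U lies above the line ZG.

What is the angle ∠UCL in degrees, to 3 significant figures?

74.4°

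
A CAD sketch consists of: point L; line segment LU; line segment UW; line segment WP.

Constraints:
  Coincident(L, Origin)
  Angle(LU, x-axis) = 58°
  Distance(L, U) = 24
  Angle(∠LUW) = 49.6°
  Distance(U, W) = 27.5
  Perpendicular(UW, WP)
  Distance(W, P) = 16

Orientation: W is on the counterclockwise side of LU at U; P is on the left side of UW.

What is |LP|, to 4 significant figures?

12.16

∠LUW = 49.6°, so UW runs at 58.0° + (180° − 49.6°) = 188.4° from the x-axis; with |UW| = 27.5, W = U + 27.5·(cos 188.4°, sin 188.4°) = (-14.49, 16.34). The perpendicularity gives WP at right angles to UW; with |WP| = 16.0 on the left of UW, P = W + 16.0·(0.1461, -0.9893) = (-12.15, 0.5075). Then |LP| = |P − L| = 12.16.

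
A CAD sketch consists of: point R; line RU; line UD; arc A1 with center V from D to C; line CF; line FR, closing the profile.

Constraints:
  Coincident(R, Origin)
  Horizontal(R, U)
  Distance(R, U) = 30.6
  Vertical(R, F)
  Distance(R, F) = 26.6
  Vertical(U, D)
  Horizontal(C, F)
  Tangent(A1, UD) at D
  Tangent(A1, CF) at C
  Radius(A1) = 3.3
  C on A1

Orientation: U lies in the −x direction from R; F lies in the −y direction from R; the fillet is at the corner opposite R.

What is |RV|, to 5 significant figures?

35.891

R is at the origin; R and U share the same y with |RU| = 30.6 and U on the −x side, so U = (-30.600, 0.0000). R and F share the same x with |RF| = 26.6 and F on the −y side, so F = (0.0000, -26.600). The virtual corner opposite R is at (-30.600, -26.600). A1 meets UD tangentially, so VD is at right angles to UD and tangency of A1 to CF means the radius VC is perpendicular to CF, with radius 3.3, so the center V sits 3.3 in from both sides at V = (-27.300, -23.300). Then |RV| = |V − R| = 35.891.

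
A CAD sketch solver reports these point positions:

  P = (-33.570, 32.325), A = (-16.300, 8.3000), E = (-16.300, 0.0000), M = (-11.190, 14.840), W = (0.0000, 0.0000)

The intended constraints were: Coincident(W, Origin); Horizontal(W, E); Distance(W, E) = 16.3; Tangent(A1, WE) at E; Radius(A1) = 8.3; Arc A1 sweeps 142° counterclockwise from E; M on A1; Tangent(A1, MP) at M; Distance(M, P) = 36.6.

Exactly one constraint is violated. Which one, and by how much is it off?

Distance(M, P) = 36.6 — off by 8.20.

W = (0.00, 0.00) ✓; W.y = 0.00, E.y = 0.00 ✓; |WE| = 16.30 ✓; ∠(AE, EW) = 90.00° ✓; |AE| = 8.300 ✓; bearing(A→M) − bearing(A→E) = 142.0° ✓; |AM| = 8.300 ✓; ∠(AM, MP) = 90.00° ✓; |MP| = 28.40 ✗.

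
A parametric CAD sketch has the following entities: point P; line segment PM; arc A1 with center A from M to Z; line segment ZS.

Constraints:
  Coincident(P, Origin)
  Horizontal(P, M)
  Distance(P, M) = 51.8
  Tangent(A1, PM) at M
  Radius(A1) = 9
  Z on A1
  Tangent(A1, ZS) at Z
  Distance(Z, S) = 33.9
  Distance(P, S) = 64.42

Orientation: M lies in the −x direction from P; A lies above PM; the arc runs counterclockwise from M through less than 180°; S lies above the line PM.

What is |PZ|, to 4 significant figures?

44.06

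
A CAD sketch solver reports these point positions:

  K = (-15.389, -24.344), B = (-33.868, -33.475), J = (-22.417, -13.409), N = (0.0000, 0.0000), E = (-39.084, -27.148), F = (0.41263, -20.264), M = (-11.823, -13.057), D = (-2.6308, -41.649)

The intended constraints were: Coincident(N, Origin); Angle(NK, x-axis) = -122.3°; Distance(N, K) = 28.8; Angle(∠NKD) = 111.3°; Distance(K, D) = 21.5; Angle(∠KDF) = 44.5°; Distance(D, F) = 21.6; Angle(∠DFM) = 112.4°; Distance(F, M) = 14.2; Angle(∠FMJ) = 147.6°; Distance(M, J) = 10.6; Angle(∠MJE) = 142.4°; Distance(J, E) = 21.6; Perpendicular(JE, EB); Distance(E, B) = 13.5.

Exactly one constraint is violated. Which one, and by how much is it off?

Distance(E, B) = 13.5 — off by 5.30.

N = (0.00, 0.00) ✓; NK at -122.3° ✓; |NK| = 28.80 ✓; ∠NKD = 111.3° ✓; |KD| = 21.50 ✓; ∠KDF = 44.50° ✓; |DF| = 21.60 ✓; ∠DFM = 112.4° ✓; |FM| = 14.20 ✓; ∠FMJ = 147.6° ✓; |MJ| = 10.60 ✓; ∠MJE = 142.4° ✓; |JE| = 21.60 ✓; ∠(JE, EB) = 90.00° ✓; |EB| = 8.200 ✗.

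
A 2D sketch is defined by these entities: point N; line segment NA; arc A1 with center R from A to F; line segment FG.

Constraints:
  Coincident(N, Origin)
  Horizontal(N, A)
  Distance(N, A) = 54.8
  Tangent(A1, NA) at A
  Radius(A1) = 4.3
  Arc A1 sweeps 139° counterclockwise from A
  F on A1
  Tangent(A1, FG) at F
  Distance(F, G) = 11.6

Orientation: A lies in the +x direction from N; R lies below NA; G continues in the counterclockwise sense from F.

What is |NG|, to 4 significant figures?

62.60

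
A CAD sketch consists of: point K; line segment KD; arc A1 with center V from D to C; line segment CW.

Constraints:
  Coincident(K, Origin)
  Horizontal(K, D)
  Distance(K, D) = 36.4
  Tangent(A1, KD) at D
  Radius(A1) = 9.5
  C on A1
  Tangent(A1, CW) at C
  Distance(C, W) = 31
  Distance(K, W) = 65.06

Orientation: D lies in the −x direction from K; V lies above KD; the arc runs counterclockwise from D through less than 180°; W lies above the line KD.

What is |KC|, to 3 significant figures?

34.4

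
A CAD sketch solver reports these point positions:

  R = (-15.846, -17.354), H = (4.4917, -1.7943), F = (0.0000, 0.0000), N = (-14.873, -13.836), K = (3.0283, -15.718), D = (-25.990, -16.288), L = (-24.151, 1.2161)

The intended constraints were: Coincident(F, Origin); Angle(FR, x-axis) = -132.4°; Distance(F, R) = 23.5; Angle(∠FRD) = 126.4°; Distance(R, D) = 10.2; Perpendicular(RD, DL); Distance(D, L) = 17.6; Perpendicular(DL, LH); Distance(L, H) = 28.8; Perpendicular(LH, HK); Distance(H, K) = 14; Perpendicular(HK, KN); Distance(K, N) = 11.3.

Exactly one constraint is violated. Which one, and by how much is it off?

Distance(K, N) = 11.3 — off by 6.70.

F = (0.00, 0.00) ✓; FR at -132.4° ✓; |FR| = 23.50 ✓; ∠FRD = 126.4° ✓; |RD| = 10.20 ✓; ∠(RD, DL) = 90.00° ✓; |DL| = 17.60 ✓; ∠(DL, LH) = 90.00° ✓; |LH| = 28.80 ✓; ∠(LH, HK) = 90.00° ✓; |HK| = 14.00 ✓; ∠(HK, KN) = 90.00° ✓; |KN| = 18.00 ✗.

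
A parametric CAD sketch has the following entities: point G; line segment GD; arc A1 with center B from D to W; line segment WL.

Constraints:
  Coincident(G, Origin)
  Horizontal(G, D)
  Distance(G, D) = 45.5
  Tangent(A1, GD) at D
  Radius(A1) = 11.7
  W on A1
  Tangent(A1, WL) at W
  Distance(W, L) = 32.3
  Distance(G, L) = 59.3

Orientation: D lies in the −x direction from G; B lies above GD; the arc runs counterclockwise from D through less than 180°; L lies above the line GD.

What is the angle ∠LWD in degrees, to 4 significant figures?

131.1°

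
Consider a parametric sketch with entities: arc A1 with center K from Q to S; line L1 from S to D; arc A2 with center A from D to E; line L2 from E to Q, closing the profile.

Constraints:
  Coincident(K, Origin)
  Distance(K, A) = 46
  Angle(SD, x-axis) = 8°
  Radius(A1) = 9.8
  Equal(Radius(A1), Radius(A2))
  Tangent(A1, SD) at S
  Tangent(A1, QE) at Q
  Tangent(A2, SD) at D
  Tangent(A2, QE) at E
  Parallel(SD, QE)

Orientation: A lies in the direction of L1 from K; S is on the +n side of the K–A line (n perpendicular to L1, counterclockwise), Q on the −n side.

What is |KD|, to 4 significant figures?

47.03

Tangency of A1 to both parallel lines with radius 9.8 puts S and Q at K ± 9.8·n: S = (-1.364, 9.705), Q = (1.364, -9.705). Equal radii place D and E the same way about A: D = A + 9.8·n = (44.19, 16.11), E = A − 9.8·n = (46.92, -3.303). Then |KD| = |D − K| = 47.03.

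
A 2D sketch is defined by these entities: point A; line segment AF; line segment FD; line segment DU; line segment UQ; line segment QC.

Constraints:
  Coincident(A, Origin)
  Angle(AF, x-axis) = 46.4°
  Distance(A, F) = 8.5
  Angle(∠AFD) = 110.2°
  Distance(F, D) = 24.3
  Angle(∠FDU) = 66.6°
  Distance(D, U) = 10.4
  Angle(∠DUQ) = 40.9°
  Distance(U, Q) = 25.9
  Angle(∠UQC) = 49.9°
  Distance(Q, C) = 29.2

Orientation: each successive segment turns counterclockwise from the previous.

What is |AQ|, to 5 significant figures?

27.745

∠FDU = 66.6° gives DU at -130.40° from the x-axis; with |DU| = 10.4, U = (-11.607, 20.039). ∠DUQ = 40.9° gives UQ at 8.7000° from the x-axis; with |UQ| = 25.9, Q = (13.995, 23.956). Then |AQ| = |Q − A| = 27.745.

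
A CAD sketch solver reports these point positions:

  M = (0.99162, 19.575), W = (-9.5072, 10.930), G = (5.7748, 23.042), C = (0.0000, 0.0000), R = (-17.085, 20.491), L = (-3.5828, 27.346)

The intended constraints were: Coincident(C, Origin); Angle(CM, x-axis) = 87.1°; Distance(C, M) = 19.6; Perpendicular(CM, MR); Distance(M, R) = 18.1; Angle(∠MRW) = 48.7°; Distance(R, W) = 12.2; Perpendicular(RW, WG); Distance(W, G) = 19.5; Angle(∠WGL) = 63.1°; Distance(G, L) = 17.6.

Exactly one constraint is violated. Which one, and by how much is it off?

Distance(G, L) = 17.6 — off by 7.30.

C = (0.00, 0.00) ✓; CM at 87.10° ✓; |CM| = 19.60 ✓; ∠(CM, MR) = 90.00° ✓; |MR| = 18.10 ✓; ∠MRW = 48.70° ✓; |RW| = 12.20 ✓; ∠(RW, WG) = 90.00° ✓; |WG| = 19.50 ✓; ∠WGL = 63.10° ✓; |GL| = 10.30 ✗.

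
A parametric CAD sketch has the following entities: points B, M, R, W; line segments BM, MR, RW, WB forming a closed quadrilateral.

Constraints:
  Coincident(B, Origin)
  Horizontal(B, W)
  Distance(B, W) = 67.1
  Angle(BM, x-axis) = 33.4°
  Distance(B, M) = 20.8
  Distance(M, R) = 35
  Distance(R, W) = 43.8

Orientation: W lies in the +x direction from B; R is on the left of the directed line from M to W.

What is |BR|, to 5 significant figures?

55.547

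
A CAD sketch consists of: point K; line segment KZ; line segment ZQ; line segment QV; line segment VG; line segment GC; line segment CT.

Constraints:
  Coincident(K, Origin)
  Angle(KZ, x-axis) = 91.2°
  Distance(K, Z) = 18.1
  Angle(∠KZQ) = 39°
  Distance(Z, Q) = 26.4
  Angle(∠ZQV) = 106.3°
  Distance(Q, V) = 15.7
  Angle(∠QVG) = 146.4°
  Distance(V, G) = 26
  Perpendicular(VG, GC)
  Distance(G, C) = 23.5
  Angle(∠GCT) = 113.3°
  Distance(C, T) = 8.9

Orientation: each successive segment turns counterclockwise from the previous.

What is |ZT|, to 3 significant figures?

24.1

K is at the origin; KZ runs at 91.2° with length 18.1, so Z = (-0.379, 18.1). ∠KZQ = 39.0° gives ZQ at -128° from the x-axis; with |ZQ| = 26.4, Q = (-16.6, -2.76). ∠ZQV = 106.3° gives QV at -54.1° from the x-axis; with |QV| = 15.7, V = (-7.35, -15.5). ∠QVG = 146.4° gives VG at -20.5° from the x-axis; with |VG| = 26.0, G = (17.0, -24.6). VG is perpendicular to GC, so GC runs at 69.5°; with |GC| = 23.5, C = (25.2, -2.58). ∠GCT = 113.3° gives CT at 136° from the x-axis; with |CT| = 8.9, T = (18.8, 3.58). Then |ZT| = |T − Z| = 24.1.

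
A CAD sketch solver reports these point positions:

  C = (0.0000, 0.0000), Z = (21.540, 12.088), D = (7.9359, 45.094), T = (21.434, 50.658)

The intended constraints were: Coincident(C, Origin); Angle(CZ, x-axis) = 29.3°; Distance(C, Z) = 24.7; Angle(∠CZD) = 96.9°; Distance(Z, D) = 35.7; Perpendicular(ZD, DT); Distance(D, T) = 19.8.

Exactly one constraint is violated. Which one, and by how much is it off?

Distance(D, T) = 19.8 — off by 5.20.

C = (0.00, 0.00) ✓; CZ at 29.30° ✓; |CZ| = 24.70 ✓; ∠CZD = 96.90° ✓; |ZD| = 35.70 ✓; ∠(ZD, DT) = 90.00° ✓; |DT| = 14.60 ✗.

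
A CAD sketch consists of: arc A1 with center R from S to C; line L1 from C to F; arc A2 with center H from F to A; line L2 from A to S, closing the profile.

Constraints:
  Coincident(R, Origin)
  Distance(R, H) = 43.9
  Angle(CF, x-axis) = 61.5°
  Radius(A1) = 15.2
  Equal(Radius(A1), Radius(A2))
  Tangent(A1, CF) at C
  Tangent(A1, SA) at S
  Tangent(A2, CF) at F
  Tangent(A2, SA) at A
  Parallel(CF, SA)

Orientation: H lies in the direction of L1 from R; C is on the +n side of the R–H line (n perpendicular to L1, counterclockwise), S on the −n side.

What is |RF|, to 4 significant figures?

46.46

The slot axis is L1's direction at 61.5°, so u = (cos 61.5°, sin 61.5°) = (0.4772, 0.8788) and n = (−sin 61.5°, cos 61.5°) = (-0.8788, 0.4772). R is at the origin and H lies 43.9 along u from R, so H = 43.9·u = (20.95, 38.58). Tangency of A1 to both parallel lines with radius 15.2 puts C and S at R ± 15.2·n: C = (-13.36, 7.253), S = (13.36, -7.253). Equal radii place F and A the same way about H: F = H + 15.2·n = (7.589, 45.83), A = H − 15.2·n = (34.31, 31.33). Then |RF| = |F − R| = 46.46.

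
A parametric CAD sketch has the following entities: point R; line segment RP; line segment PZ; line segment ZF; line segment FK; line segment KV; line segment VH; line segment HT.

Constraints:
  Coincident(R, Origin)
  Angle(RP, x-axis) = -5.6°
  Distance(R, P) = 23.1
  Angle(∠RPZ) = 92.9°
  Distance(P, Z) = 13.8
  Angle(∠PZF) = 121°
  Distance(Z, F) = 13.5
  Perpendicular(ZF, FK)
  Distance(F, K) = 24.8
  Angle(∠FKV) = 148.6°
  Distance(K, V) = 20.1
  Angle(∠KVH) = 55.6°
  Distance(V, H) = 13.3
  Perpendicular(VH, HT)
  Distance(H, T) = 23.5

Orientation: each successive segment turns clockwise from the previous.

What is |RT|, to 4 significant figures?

8.287

R is at the origin; RP runs at -5.6° with length 23.1, so P = (22.99, -2.254). ∠RPZ = 92.9° gives PZ at -92.70° from the x-axis; with |PZ| = 13.8, Z = (22.34, -16.04). ∠PZF = 121.0° gives ZF at -151.7° from the x-axis; with |ZF| = 13.5, F = (10.45, -22.44). ZF ⟂ FK, so FK runs at 118.3°; with |FK| = 24.8, K = (-1.304, -0.6032). ∠FKV = 148.6° gives KV at 86.90° from the x-axis; with |KV| = 20.1, V = (-0.2172, 19.47). ∠KVH = 55.6° gives VH at -37.50° from the x-axis; with |VH| = 13.3, H = (10.33, 11.37). The perpendicularity gives HT at right angles to VH, so HT runs at -127.5°; with |HT| = 23.5, T = (-3.971, -7.273). Then |RT| = |T − R| = 8.287.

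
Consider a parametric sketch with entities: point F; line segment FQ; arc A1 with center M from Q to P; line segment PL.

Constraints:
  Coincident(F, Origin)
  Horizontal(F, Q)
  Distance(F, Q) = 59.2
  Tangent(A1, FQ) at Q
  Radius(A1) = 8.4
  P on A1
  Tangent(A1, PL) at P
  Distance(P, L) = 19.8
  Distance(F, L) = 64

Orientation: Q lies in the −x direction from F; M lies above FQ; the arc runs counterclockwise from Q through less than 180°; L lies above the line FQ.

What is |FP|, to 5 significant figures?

52.251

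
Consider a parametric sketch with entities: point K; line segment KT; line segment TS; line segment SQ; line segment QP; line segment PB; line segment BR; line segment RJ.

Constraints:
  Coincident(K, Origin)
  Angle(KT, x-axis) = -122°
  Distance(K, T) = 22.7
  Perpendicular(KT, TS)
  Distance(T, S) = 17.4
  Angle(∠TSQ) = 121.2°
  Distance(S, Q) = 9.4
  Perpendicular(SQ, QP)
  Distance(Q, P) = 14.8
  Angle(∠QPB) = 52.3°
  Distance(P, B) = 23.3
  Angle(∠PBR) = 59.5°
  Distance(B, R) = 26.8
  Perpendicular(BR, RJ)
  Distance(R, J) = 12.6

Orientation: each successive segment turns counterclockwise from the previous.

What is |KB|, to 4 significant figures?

32.54

The perpendicularity gives QP at right angles to SQ, so QP runs at 116.8°; with |QP| = 14.8, P = (4.444, -11.02). ∠QPB = 52.3° gives PB at -115.5° from the x-axis; with |PB| = 23.3, B = (-5.587, -32.05). Then |KB| = |B − K| = 32.54.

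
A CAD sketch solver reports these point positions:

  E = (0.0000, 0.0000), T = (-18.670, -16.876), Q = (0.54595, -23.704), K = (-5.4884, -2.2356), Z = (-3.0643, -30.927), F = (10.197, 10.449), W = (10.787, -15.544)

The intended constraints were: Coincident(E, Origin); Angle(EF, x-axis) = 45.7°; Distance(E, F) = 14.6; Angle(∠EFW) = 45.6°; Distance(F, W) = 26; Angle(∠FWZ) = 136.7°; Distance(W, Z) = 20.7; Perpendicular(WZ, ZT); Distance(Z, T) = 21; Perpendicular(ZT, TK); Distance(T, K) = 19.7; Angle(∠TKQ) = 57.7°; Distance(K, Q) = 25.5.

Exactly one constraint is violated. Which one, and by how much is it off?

Distance(K, Q) = 25.5 — off by 3.20.

E = (0.00, 0.00) ✓; EF at 45.70° ✓; |EF| = 14.60 ✓; ∠EFW = 45.60° ✓; |FW| = 26.00 ✓; ∠FWZ = 136.7° ✓; |WZ| = 20.70 ✓; ∠(WZ, ZT) = 90.00° ✓; |ZT| = 21.00 ✓; ∠(ZT, TK) = 90.00° ✓; |TK| = 19.70 ✓; ∠TKQ = 57.70° ✓; |KQ| = 22.30 ✗.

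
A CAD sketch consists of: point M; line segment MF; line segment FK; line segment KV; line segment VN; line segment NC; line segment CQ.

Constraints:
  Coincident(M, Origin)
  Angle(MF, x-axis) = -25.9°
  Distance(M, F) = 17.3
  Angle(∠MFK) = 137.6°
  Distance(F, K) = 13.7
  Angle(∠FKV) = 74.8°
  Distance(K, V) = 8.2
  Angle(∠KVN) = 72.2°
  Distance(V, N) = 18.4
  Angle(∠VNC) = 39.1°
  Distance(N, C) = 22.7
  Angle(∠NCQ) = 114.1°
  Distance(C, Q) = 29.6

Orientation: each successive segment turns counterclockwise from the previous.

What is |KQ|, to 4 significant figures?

28.96

∠VNC = 39.1° gives NC at 10.40° from the x-axis; with |NC| = 22.7, C = (34.77, -6.583). ∠NCQ = 114.1° gives CQ at 76.30° from the x-axis; with |CQ| = 29.6, Q = (41.78, 22.18). Then |KQ| = |Q − K| = 28.96.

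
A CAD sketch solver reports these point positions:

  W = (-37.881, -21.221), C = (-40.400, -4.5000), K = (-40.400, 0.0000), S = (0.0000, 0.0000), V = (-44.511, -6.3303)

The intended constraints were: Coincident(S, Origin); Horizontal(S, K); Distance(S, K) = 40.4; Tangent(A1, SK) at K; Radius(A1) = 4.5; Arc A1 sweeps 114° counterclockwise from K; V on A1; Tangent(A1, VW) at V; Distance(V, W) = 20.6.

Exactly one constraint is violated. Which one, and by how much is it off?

Distance(V, W) = 20.6 — off by 4.30.

S = (0.00, 0.00) ✓; S.y = 0.00, K.y = 0.00 ✓; |SK| = 40.40 ✓; ∠(CK, KS) = 90.00° ✓; |CK| = 4.500 ✓; bearing(C→V) − bearing(C→K) = 114.0° ✓; |CV| = 4.500 ✓; ∠(CV, VW) = 90.00° ✓; |VW| = 16.30 ✗.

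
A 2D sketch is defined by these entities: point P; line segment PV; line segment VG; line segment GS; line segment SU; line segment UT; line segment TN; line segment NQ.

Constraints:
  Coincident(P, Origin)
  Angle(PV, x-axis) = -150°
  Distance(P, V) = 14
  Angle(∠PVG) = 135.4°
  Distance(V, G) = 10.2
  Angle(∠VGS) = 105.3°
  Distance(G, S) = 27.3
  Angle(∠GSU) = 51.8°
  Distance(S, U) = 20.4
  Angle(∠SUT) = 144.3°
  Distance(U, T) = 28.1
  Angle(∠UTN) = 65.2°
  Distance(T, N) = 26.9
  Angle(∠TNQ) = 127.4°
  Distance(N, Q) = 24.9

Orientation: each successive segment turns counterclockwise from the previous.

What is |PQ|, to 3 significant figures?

38.0

P is at the origin; PV runs at -150.0° with length 14.0, so V = (-12.1, -7.00). ∠PVG = 135.4° gives VG at -105° from the x-axis; with |VG| = 10.2, G = (-14.8, -16.8). ∠VGS = 105.3° gives GS at -30.7° from the x-axis; with |GS| = 27.3, S = (8.64, -30.8). ∠GSU = 51.8° gives SU at 97.5° from the x-axis; with |SU| = 20.4, U = (5.98, -10.5). ∠SUT = 144.3° gives UT at 133° from the x-axis; with |UT| = 28.1, T = (-13.3, 9.94). ∠UTN = 65.2° gives TN at -112° from the x-axis; with |TN| = 26.9, N = (-23.3, -15.0). ∠TNQ = 127.4° gives NQ at -59.4° from the x-axis; with |NQ| = 24.9, Q = (-10.7, -36.4). Then |PQ| = |Q − P| = 38.0.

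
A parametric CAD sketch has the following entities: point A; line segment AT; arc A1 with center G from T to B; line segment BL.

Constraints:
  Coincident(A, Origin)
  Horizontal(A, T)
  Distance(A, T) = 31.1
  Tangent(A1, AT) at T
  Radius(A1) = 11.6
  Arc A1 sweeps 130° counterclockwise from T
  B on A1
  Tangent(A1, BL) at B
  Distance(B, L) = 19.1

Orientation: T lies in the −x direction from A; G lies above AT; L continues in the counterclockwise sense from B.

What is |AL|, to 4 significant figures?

48.21

A is at the origin; A and T share the same y with |AT| = 31.1 and T on the −x side, so T = (-31.10, 0.000). The tangent condition forces GT to be normal to AT, so G = T + (0, 11.6) = (-31.10, 11.60). On A1, T sits at bearing -90° from G; a 130° counterclockwise sweep puts B at bearing 40°, so B = G + 11.6·(cos 40°, sin 40°) = (-22.21, 19.06). The tangent condition forces GB to be normal to BL, so BL runs along (−sin 40°, cos 40°); with |BL| = 19.1, L = (-34.49, 33.69). Then |AL| = |L − A| = 48.21.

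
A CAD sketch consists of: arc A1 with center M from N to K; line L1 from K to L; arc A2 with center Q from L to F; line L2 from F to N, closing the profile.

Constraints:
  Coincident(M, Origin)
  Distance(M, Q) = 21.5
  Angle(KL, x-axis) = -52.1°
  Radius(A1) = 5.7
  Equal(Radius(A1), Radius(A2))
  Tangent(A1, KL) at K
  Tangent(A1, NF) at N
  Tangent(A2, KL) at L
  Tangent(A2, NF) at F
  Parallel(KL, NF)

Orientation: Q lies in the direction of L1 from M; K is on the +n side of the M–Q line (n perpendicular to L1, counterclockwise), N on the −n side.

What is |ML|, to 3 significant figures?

22.2

The slot axis is L1's direction at -52.1°, so u = (cos -52.1°, sin -52.1°) = (0.614, -0.789) and n = (−sin -52.1°, cos -52.1°) = (0.789, 0.614). M is at the origin and Q lies 21.5 along u from M, so Q = 21.5·u = (13.2, -17.0). Tangency of A1 to both parallel lines with radius 5.7 puts K and N at M ± 5.7·n: K = (4.50, 3.50), N = (-4.50, -3.50). Equal radii place L and F the same way about Q: L = Q + 5.7·n = (17.7, -13.5), F = Q − 5.7·n = (8.71, -20.5). Then |ML| = |L − M| = 22.2.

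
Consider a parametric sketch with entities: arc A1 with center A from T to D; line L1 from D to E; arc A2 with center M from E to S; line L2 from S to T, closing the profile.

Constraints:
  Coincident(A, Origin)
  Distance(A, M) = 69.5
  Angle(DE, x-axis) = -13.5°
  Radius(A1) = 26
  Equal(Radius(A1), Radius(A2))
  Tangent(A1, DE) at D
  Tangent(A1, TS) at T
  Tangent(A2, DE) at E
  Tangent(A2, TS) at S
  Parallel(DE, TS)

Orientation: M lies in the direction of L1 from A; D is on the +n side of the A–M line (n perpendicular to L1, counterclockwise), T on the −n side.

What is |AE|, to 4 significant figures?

74.20

Tangency of A1 to both parallel lines with radius 26.0 puts D and T at A ± 26.0·n: D = (6.070, 25.28), T = (-6.070, -25.28). Equal radii place E and S the same way about M: E = M + 26.0·n = (73.65, 9.057), S = M − 26.0·n = (61.51, -41.51). Then |AE| = |E − A| = 74.20.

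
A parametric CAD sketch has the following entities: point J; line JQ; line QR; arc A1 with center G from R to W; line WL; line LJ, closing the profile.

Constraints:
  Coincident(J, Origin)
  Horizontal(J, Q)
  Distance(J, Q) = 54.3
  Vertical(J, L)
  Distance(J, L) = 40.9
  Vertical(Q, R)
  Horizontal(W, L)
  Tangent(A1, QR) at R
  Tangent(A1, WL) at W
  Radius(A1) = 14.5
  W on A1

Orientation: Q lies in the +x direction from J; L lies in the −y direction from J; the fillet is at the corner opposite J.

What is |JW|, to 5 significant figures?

57.069

J is at the origin; JQ is horizontal with |JQ| = 54.3 and Q on the +x side, so Q = (54.300, 0.0000). J and L share the same x with |JL| = 40.9 and L on the −y side, so L = (0.0000, -40.900). The virtual corner opposite J is at (54.300, -40.900). Since A1 is tangent to QR there, GR ⟂ QR and tangency of A1 to WL means the radius GW is perpendicular to WL, with radius 14.5, so the center G sits 14.5 in from both sides at G = (39.800, -26.400). That places the tangent points at R = (54.300, -26.400) on QR and W = (39.800, -40.900) on WL. Then |JW| = |W − J| = 57.069.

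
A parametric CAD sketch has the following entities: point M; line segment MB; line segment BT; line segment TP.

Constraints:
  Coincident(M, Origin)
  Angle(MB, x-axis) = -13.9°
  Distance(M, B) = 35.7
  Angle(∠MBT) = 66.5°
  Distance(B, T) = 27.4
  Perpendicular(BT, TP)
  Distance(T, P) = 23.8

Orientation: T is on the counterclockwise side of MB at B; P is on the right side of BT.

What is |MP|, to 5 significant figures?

58.051

M is at the origin; MB runs at -13.9° with length 35.7, so B = 35.7·(cos -13.9°, sin -13.9°) = (34.655, -8.5761). ∠MBT = 66.5°, so BT runs at -13.9° + (180° − 66.5°) = 99.600° from the x-axis; with |BT| = 27.4, T = B + 27.4·(cos 99.600°, sin 99.600°) = (30.085, 18.440). BT ⟂ TP; with |TP| = 23.8 on the right of BT, P = T + 23.8·(0.98600, 0.16677) = (53.552, 22.409). Then |MP| = |P − M| = 58.051.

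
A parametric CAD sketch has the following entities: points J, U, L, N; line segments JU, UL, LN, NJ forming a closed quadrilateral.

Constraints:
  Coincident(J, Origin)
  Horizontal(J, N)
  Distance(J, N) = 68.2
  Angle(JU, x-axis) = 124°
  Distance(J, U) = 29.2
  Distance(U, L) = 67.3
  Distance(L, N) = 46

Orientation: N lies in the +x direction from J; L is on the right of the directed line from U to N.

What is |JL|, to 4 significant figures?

38.73

Checks: |UL| = 67.30 ✓; |LN| = 46.00 ✓.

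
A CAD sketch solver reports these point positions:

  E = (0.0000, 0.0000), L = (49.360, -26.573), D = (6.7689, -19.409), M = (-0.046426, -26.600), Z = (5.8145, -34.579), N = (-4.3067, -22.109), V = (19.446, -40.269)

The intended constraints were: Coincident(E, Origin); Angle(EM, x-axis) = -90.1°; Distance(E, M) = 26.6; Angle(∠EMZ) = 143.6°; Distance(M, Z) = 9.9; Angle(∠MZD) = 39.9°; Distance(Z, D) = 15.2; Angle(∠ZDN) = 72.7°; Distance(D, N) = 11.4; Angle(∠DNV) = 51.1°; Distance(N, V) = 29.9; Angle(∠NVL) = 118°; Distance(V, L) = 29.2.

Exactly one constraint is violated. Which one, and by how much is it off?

Distance(V, L) = 29.2 — off by 3.70.

E = (0.00, 0.00) ✓; EM at -90.10° ✓; |EM| = 26.60 ✓; ∠EMZ = 143.6° ✓; |MZ| = 9.900 ✓; ∠MZD = 39.90° ✓; |ZD| = 15.20 ✓; ∠ZDN = 72.70° ✓; |DN| = 11.40 ✓; ∠DNV = 51.10° ✓; |NV| = 29.90 ✓; ∠NVL = 118.0° ✓; |VL| = 32.90 ✗.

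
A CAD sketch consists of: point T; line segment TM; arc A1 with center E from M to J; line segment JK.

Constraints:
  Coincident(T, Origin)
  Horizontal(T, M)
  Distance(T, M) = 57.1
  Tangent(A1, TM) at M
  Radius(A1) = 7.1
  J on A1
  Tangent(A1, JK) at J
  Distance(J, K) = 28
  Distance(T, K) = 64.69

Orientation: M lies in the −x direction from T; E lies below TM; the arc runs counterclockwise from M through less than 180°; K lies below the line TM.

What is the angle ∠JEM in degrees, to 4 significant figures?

110.6°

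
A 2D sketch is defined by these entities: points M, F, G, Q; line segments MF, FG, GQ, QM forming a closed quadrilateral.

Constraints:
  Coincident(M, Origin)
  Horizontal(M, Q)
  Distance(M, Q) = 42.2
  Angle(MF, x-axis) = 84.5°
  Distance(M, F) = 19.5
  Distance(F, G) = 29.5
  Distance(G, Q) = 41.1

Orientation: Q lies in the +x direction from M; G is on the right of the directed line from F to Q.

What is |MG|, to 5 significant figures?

10.357

M is at the origin; M and Q share the same y with |MQ| = 42.2 and Q in +x, so Q = (42.2, 0). MF runs at 84.5° with |MF| = 19.5, so F = (1.8690, 19.410). G is determined by |FG| = 29.5 and |GQ| = 41.1 together: it lies at the intersection of circle(F, 29.5) and circle(Q, 41.1). With |FQ| = 44.759, the foot of the radical line on FQ is 13.231 from F and the perpendicular offset is √(29.5² − 13.231²) = 26.367. Taking the right-of-FQ solution: G = (2.3567, -10.086).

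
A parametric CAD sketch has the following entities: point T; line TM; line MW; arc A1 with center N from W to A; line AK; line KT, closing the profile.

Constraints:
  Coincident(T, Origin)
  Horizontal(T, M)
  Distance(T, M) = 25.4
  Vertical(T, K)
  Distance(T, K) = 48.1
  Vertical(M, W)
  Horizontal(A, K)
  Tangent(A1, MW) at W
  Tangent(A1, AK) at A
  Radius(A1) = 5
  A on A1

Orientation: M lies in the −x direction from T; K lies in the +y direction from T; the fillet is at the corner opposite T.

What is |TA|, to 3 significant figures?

52.2

T is at the origin; TM is horizontal with |TM| = 25.4 and M on the −x side, so M = (-25.4, 0.00). TK is vertical with |TK| = 48.1 and K on the +y side, so K = (0.00, 48.1). The virtual corner opposite T is at (-25.4, 48.1). Tangency of A1 to MW means the radius NW is perpendicular to MW and the tangent condition forces NA to be normal to AK, with radius 5.0, so the center N sits 5.0 in from both sides at N = (-20.4, 43.1). That places the tangent points at W = (-25.4, 43.1) on MW and A = (-20.4, 48.1) on AK. Then |TA| = |A − T| = 52.2.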